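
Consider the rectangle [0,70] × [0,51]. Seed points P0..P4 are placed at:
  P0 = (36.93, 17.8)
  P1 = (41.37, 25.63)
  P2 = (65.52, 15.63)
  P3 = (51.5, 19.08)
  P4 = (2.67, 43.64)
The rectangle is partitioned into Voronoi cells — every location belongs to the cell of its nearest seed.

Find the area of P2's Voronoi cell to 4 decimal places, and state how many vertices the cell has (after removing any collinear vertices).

Area of P2's cell: 483.7708 (4 vertices)

1. box [0,70]×[0,51]: [(0, 0) (70, 0) (70, 51) (0, 51)]
2. ⊥bis P2·P0 via (51.225,16.715): [(49.9563, 0) (70, 0) (70, 51) (53.8273, 51)]  |A|=923.5188
3. ⊥bis P2·P1 via (53.445,20.63): [(51.0906, 14.9441) (49.9563, 0) (70, 0) (70, 51) (66.0206, 51)]  |A|=703.6983
4. ⊥bis P2·P3 via (58.51,17.355): [(54.2393, 0) (70, 0) (70, 51) (66.7893, 51)]  |A|=483.7708
5. ⊥bis P2·P4 via (34.095,29.635): [(54.2393, 0) (70, 0) (70, 51) (66.7893, 51)]  |A|=483.7708
6. canonical 4-gon: [(54.2393, 0) (70, 0) (70, 51) (66.7893, 51)]
7. shoelace: 483.7708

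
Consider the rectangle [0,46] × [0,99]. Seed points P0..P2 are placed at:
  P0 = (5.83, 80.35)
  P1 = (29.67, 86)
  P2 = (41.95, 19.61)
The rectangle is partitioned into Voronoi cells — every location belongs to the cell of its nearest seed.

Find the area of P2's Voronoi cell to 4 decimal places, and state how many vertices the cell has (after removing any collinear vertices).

Area of P2's cell: 2187.8364 (5 vertices)

1. box [0,46]×[0,99]: [(0, 0) (46, 0) (46, 99) (0, 99)]
2. ⊥bis P2·P0 via (23.89,49.98): [(0, 35.7734) (0, 0) (46, 0) (46, 63.1281)]  |A|=2274.7344
3. ⊥bis P2·P1 via (35.81,52.805): [(25.4038, 50.8802) (0, 35.7734) (0, 0) (46, 0) (46, 54.6898)]  |A|=2187.8364
4. canonical 5-gon: [(25.4038, 50.8802) (0, 35.7734) (0, 0) (46, 0) (46, 54.6898)]
5. shoelace: 2187.8364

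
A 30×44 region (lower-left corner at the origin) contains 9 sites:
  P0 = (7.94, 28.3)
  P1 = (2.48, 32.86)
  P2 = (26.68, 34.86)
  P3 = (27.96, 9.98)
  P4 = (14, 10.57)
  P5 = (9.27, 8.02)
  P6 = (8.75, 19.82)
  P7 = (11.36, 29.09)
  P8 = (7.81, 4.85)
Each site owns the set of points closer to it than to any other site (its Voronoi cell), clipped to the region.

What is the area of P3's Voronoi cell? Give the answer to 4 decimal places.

Area of P3's cell: 200.0015

1. box [0,30]×[0,44]: [(0, 0) (30, 0) (30, 44) (0, 44)]
2. ⊥bis P3·P0 via (17.95,19.14): [(0.4353, 0) (30, 0) (30, 32.3082)]  |A|=477.5912
3. ⊥bis P3·P1 via (15.22,21.42): [(0.4353, 0) (30, 0) (30, 32.3082)]  |A|=477.5912
4. ⊥bis P3·P2 via (27.32,22.42): [(20.6368, 22.0762) (0.4353, 0) (30, 0) (30, 22.5579)]  |A|=431.9444
5. ⊥bis P3·P4 via (20.98,10.275): [(21.4806, 22.1196) (20.5457, 0) (30, 0) (30, 22.5579)]  |A|=200.652
6. ⊥bis P3·P5 via (18.615,9): [(21.4806, 22.1196) (20.5457, 0) (30, 0) (30, 22.5579)]  |A|=200.652
7. ⊥bis P3·P6 via (18.355,14.9): [(22.0686, 22.1498) (21.4291, 20.9014) (20.5457, 0) (30, 0) (30, 22.5579)]  |A|=200.2946
8. ⊥bis P3·P7 via (19.66,19.535): [(22.7081, 22.1827) (21.5863, 21.2083) (21.4291, 20.9014) (20.5457, 0) (30, 0) (30, 22.5579)]  |A|=200.0015
9. ⊥bis P3·P8 via (17.885,7.415): [(22.7081, 22.1827) (21.5863, 21.2083) (21.4291, 20.9014) (20.5457, 0) (30, 0) (30, 22.5579)]  |A|=200.0015
10. canonical 6-gon: [(22.7081, 22.1827) (21.5863, 21.2083) (21.4291, 20.9014) (20.5457, 0) (30, 0) (30, 22.5579)]
11. shoelace: 200.0015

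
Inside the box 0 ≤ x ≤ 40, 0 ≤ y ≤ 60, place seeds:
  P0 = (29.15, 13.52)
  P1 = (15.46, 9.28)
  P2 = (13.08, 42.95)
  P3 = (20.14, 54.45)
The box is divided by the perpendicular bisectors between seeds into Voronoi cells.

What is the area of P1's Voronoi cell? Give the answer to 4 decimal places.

Area of P1's cell: 562.3101

1. box [0,40]×[0,60]: [(0, 0) (40, 0) (40, 60) (0, 60)]
2. ⊥bis P1·P0 via (22.305,11.4): [(0, 0) (25.8358, 0) (7.2528, 60) (0, 60)]  |A|=992.6579
3. ⊥bis P1·P2 via (14.27,26.115): [(0, 25.1063) (0, 0) (25.8358, 0) (17.673, 26.3555)]  |A|=562.3101
4. ⊥bis P1·P3 via (17.8,31.865): [(0, 25.1063) (0, 0) (25.8358, 0) (17.673, 26.3555)]  |A|=562.3101
5. canonical 4-gon: [(0, 25.1063) (0, 0) (25.8358, 0) (17.673, 26.3555)]
6. shoelace: 562.3101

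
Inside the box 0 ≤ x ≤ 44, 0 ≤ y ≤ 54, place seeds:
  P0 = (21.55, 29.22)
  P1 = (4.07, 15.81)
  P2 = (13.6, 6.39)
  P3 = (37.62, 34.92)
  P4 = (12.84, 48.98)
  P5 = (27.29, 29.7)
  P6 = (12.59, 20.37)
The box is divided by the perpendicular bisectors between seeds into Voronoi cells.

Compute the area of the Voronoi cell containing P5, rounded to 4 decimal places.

Area of P5's cell: 361.6843

1. box [0,44]×[0,54]: [(0, 0) (44, 0) (44, 54) (0, 54)]
2. ⊥bis P5·P0 via (24.42,29.46): [(26.8836, 0) (44, 0) (44, 54) (22.3679, 54)]  |A|=1046.2114
3. ⊥bis P5·P1 via (15.68,22.755): [(26.4922, 4.6802) (29.2918, 0) (44, 0) (44, 54) (22.3679, 54)]  |A|=1040.5758
4. ⊥bis P5·P2 via (20.445,18.045): [(25.6292, 15.0003) (44, 4.2111) (44, 54) (22.3679, 54)]  |A|=879.1545
5. ⊥bis P5·P3 via (32.455,32.31): [(22.5411, 51.929) (25.6292, 15.0003) (44, 4.2111) (44, 9.4633)]  |A|=378.8987
6. ⊥bis P5·P4 via (20.065,39.34): [(26.4749, 44.1441) (23.3857, 41.8288) (25.6292, 15.0003) (44, 4.2111) (44, 9.4633)]  |A|=362.3199
7. ⊥bis P5·P6 via (19.94,25.035): [(26.4749, 44.1441) (23.3857, 41.8288) (25.526, 16.2339) (26.7129, 14.3638) (44, 4.2111) (44, 9.4633)]  |A|=361.6843
8. canonical 6-gon: [(26.4749, 44.1441) (23.3857, 41.8288) (25.526, 16.2339) (26.7129, 14.3638) (44, 4.2111) (44, 9.4633)]
9. shoelace: 361.6843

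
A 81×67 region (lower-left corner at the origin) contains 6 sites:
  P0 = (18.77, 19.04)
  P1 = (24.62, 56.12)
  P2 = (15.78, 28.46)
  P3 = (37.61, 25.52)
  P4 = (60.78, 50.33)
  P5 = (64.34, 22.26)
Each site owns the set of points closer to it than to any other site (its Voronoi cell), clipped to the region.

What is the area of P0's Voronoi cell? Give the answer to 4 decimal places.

1. box [0,81]×[0,67]: [(0, 0) (81, 0) (81, 67) (0, 67)]
2. ⊥bis P0·P1 via (21.695,37.58): [(0, 41.0028) (0, 0) (81, 0) (81, 28.2236)]  |A|=2803.6685
3. ⊥bis P0·P2 via (17.275,23.75): [(47.8475, 33.454) (0, 18.2667) (0, 0) (81, 0) (81, 28.2236)]  |A|=2259.7382
4. ⊥bis P0·P3 via (28.19,22.28): [(26.6598, 26.7288) (0, 18.2667) (0, 0) (35.8532, 0)]  |A|=722.6511
5. ⊥bis P0·P4 via (39.775,34.685): [(26.6598, 26.7288) (0, 18.2667) (0, 0) (35.8532, 0)]  |A|=722.6511
6. ⊥bis P0·P5 via (41.555,20.65): [(26.6598, 26.7288) (0, 18.2667) (0, 0) (35.8532, 0)]  |A|=722.6511
7. canonical 4-gon: [(26.6598, 26.7288) (0, 18.2667) (0, 0) (35.8532, 0)]
8. shoelace: 722.6511

Area of P0's cell: 722.6511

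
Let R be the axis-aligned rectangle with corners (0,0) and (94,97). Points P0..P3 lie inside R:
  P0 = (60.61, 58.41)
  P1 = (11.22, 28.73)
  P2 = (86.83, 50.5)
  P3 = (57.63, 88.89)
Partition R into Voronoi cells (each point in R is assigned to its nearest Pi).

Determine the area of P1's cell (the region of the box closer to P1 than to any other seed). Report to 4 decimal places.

Area of P1's cell: 3023.1559

1. box [0,94]×[0,97]: [(0, 0) (94, 0) (94, 97) (0, 97)]
2. ⊥bis P1·P0 via (35.915,43.57): [(0, 0) (62.0976, 0) (3.8072, 97) (0, 97)]  |A|=3196.3836
3. ⊥bis P1·P2 via (49.025,39.615): [(0, 0) (60.4311, 0) (58.8982, 5.324) (3.8072, 97) (0, 97)]  |A|=3191.9476
4. ⊥bis P1·P3 via (34.425,58.81): [(0, 85.3669) (0, 0) (60.4311, 0) (58.8982, 5.324) (20.1298, 69.838)]  |A|=3023.1559
5. canonical 5-gon: [(0, 85.3669) (0, 0) (60.4311, 0) (58.8982, 5.324) (20.1298, 69.838)]
6. shoelace: 3023.1559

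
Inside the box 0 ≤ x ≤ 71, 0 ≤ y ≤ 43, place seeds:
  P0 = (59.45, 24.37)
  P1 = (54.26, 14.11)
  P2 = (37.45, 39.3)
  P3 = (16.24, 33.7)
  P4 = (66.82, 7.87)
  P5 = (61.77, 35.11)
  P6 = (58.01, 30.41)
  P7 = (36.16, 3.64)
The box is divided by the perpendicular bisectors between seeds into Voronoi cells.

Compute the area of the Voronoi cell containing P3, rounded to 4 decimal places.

Area of P3's cell: 908.8934

1. box [0,71]×[0,43]: [(0, 0) (71, 0) (71, 43) (0, 43)]
2. ⊥bis P3·P0 via (37.845,29.035): [(0, 0) (31.5757, 0) (40.8604, 43) (0, 43)]  |A|=1557.3751
3. ⊥bis P3·P1 via (35.25,23.905): [(0, 0) (22.9328, 0) (37.8102, 28.8738) (40.8604, 43) (0, 43)]  |A|=1432.5989
4. ⊥bis P3·P2 via (26.845,36.5): [(0, 0) (22.9328, 0) (31.8914, 17.3867) (25.1288, 43) (0, 43)]  |A|=1206.8446
5. ⊥bis P3·P4 via (41.53,20.785): [(0, 0) (22.9328, 0) (31.8914, 17.3867) (25.1288, 43) (0, 43)]  |A|=1206.8446
6. ⊥bis P3·P5 via (39.005,34.405): [(0, 0) (22.9328, 0) (31.8914, 17.3867) (25.1288, 43) (0, 43)]  |A|=1206.8446
7. ⊥bis P3·P6 via (37.125,32.055): [(0, 0) (22.9328, 0) (31.8914, 17.3867) (25.1288, 43) (0, 43)]  |A|=1206.8446
8. ⊥bis P3·P7 via (26.2,18.67): [(0, 1.3079) (30.7555, 21.6888) (25.1288, 43) (0, 43)]  |A|=908.8934
9. canonical 4-gon: [(0, 1.3079) (30.7555, 21.6888) (25.1288, 43) (0, 43)]
10. shoelace: 908.8934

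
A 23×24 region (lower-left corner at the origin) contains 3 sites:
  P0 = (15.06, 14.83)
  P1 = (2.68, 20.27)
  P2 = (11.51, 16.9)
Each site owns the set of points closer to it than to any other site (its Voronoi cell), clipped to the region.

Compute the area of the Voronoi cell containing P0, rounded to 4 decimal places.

1. box [0,23]×[0,24]: [(0, 0) (23, 0) (23, 24) (0, 24)]
2. ⊥bis P0·P1 via (8.87,17.55): [(1.1582, 0) (23, 0) (23, 24) (11.7042, 24)]  |A|=397.6505
3. ⊥bis P0·P2 via (13.285,15.865): [(4.0341, 0) (23, 0) (23, 24) (18.0285, 24)]  |A|=287.2482
4. canonical 4-gon: [(4.0341, 0) (23, 0) (23, 24) (18.0285, 24)]
5. shoelace: 287.2482

Area of P0's cell: 287.2482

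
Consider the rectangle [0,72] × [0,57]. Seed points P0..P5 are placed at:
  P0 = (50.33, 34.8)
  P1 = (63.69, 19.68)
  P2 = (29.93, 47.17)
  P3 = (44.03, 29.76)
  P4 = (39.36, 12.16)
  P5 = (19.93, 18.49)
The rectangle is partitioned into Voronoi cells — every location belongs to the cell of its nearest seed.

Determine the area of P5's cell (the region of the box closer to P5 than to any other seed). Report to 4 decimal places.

Area of P5's cell: 1056.5362

1. box [0,72]×[0,57]: [(0, 0) (72, 0) (72, 57) (0, 57)]
2. ⊥bis P5·P0 via (35.13,26.645): [(0, 0) (49.4254, 0) (18.8441, 57) (0, 57)]  |A|=1945.6818
3. ⊥bis P5·P1 via (41.81,19.085): [(0, 0) (42.329, 0) (41.9501, 13.9331) (18.8441, 57) (0, 57)]  |A|=1896.2443
4. ⊥bis P5·P2 via (24.93,32.83): [(0, 41.5225) (0, 0) (42.329, 0) (41.9501, 13.9331) (33.3952, 29.8784)]  |A|=1382.2645
5. ⊥bis P5·P3 via (31.98,24.125): [(28.4896, 31.5888) (0, 41.5225) (0, 0) (42.329, 0) (42.2714, 2.1176)]  |A|=1273.786
6. ⊥bis P5·P4 via (29.645,15.325): [(32.2935, 23.4546) (28.4896, 31.5888) (0, 41.5225) (0, 0) (24.6523, 0)]  |A|=1056.5362
7. canonical 5-gon: [(32.2935, 23.4546) (28.4896, 31.5888) (0, 41.5225) (0, 0) (24.6523, 0)]
8. shoelace: 1056.5362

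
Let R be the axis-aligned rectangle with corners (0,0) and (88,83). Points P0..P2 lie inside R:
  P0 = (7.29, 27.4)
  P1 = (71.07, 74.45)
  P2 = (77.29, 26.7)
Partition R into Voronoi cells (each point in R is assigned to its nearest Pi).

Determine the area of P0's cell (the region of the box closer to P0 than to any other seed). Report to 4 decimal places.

Area of P0's cell: 3022.5383

1. box [0,88]×[0,83]: [(0, 0) (88, 0) (88, 83) (0, 83)]
2. ⊥bis P0·P1 via (39.18,50.925): [(0, 0) (76.747, 0) (15.5185, 83) (0, 83)]  |A|=3829.0181
3. ⊥bis P0·P2 via (42.29,27.05): [(0, 0) (42.0195, 0) (42.484, 46.4462) (15.5185, 83) (0, 83)]  |A|=3022.5383
4. canonical 5-gon: [(0, 0) (42.0195, 0) (42.484, 46.4462) (15.5185, 83) (0, 83)]
5. shoelace: 3022.5383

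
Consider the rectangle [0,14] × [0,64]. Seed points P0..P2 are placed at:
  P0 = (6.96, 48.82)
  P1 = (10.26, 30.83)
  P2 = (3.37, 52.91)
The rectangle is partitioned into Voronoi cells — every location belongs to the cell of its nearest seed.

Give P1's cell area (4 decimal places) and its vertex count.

1. box [0,14]×[0,64]: [(0, 0) (14, 0) (14, 64) (0, 64)]
2. ⊥bis P1·P0 via (8.61,39.825): [(0, 38.2456) (0, 0) (14, 0) (14, 40.8137)]  |A|=553.4154
3. ⊥bis P1·P2 via (6.815,41.87): [(0, 38.2456) (0, 0) (14, 0) (14, 40.8137)]  |A|=553.4154
4. canonical 4-gon: [(0, 38.2456) (0, 0) (14, 0) (14, 40.8137)]
5. shoelace: 553.4154

Area of P1's cell: 553.4154 (4 vertices)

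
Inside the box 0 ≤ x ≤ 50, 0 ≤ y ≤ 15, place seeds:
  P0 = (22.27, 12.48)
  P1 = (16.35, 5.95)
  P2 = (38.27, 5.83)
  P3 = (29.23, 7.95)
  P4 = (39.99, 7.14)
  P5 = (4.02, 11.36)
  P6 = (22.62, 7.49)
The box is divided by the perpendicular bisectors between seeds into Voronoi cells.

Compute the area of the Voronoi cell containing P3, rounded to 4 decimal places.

1. box [0,50]×[0,15]: [(0, 0) (50, 0) (50, 15) (0, 15)]
2. ⊥bis P3·P0 via (25.75,10.215): [(19.1014, 0) (50, 0) (50, 15) (28.8644, 15)]  |A|=390.2564
3. ⊥bis P3·P1 via (22.79,6.95): [(22.9508, 5.9143) (23.8692, 0) (50, 0) (50, 15) (28.8644, 15)]  |A|=376.1575
4. ⊥bis P3·P2 via (33.75,6.89): [(22.9508, 5.9143) (23.8692, 0) (32.1342, 0) (35.6519, 15) (28.8644, 15)]  |A|=134.5532
5. ⊥bis P3·P4 via (34.61,7.545): [(22.9508, 5.9143) (23.8692, 0) (32.1342, 0) (34.944, 11.9812) (35.1712, 15) (28.8644, 15)]  |A|=133.8277
6. ⊥bis P3·P5 via (16.625,9.655): [(22.9508, 5.9143) (23.8692, 0) (32.1342, 0) (34.944, 11.9812) (35.1712, 15) (28.8644, 15)]  |A|=133.8277
7. ⊥bis P3·P6 via (25.925,7.72): [(25.7512, 10.2169) (26.4622, 0) (32.1342, 0) (34.944, 11.9812) (35.1712, 15) (28.8644, 15)]  |A|=110.3243
8. canonical 6-gon: [(25.7512, 10.2169) (26.4622, 0) (32.1342, 0) (34.944, 11.9812) (35.1712, 15) (28.8644, 15)]
9. shoelace: 110.3243

Area of P3's cell: 110.3243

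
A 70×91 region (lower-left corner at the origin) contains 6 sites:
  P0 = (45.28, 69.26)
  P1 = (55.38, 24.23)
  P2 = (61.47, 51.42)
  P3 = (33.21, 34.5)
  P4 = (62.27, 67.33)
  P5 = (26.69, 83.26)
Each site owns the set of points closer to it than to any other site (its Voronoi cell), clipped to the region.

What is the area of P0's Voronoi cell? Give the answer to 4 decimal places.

Area of P0's cell: 759.2568

1. box [0,70]×[0,91]: [(0, 0) (70, 0) (70, 91) (0, 91)]
2. ⊥bis P0·P1 via (50.33,46.745): [(0, 35.4562) (70, 51.1569) (70, 91) (0, 91)]  |A|=3338.5409
3. ⊥bis P0·P2 via (53.375,60.34): [(0, 35.4562) (34.4761, 43.1891) (70, 75.4274) (70, 91) (0, 91)]  |A|=2907.4498
4. ⊥bis P0·P3 via (39.245,51.88): [(0, 65.5074) (42.7223, 50.6726) (70, 75.4274) (70, 91) (0, 91)]  |A|=2168.4055
5. ⊥bis P0·P4 via (53.775,68.295): [(0, 65.5074) (42.7223, 50.6726) (52.8135, 59.8304) (56.3542, 91) (0, 91)]  |A|=1821.9185
6. ⊥bis P0·P5 via (35.985,76.26): [(22.1064, 57.8312) (42.7223, 50.6726) (52.8135, 59.8304) (56.3542, 91) (47.0856, 91)]  |A|=759.2568
7. canonical 5-gon: [(22.1064, 57.8312) (42.7223, 50.6726) (52.8135, 59.8304) (56.3542, 91) (47.0856, 91)]
8. shoelace: 759.2568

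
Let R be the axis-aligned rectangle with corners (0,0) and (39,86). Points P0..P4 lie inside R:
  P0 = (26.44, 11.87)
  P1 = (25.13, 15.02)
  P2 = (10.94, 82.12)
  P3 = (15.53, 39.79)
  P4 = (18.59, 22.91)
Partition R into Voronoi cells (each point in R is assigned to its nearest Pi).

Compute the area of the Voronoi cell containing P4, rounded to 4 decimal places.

Area of P4's cell: 575.3411

1. box [0,39]×[0,86]: [(0, 0) (39, 0) (39, 86) (0, 86)]
2. ⊥bis P4·P0 via (22.515,17.39): [(0, 1.3807) (39, 29.1117) (39, 86) (0, 86)]  |A|=2759.3989
3. ⊥bis P4·P1 via (21.86,18.965): [(0, 1.3807) (4.5431, 4.6111) (39, 33.1723) (39, 86) (0, 86)]  |A|=2689.4405
4. ⊥bis P4·P2 via (14.765,52.515): [(0, 50.6073) (0, 1.3807) (4.5431, 4.6111) (39, 33.1723) (39, 55.6462)]  |A|=1407.3845
5. ⊥bis P4·P3 via (17.06,31.35): [(0, 28.2574) (0, 1.3807) (4.5431, 4.6111) (39, 33.1723) (39, 35.3273)]  |A|=575.3411
6. canonical 5-gon: [(0, 28.2574) (0, 1.3807) (4.5431, 4.6111) (39, 33.1723) (39, 35.3273)]
7. shoelace: 575.3411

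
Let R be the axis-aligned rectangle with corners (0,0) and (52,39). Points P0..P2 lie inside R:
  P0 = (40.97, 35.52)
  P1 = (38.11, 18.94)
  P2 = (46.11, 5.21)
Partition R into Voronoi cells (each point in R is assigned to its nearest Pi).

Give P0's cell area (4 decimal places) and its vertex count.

Area of P0's cell: 490.5883 (4 vertices)

1. box [0,52]×[0,39]: [(0, 0) (52, 0) (52, 39) (0, 39)]
2. ⊥bis P0·P1 via (39.54,27.23): [(0, 34.0505) (52, 25.0807) (52, 39) (0, 39)]  |A|=490.5883
3. ⊥bis P0·P2 via (43.54,20.365): [(0, 34.0505) (52, 25.0807) (52, 39) (0, 39)]  |A|=490.5883
4. canonical 4-gon: [(0, 34.0505) (52, 25.0807) (52, 39) (0, 39)]
5. shoelace: 490.5883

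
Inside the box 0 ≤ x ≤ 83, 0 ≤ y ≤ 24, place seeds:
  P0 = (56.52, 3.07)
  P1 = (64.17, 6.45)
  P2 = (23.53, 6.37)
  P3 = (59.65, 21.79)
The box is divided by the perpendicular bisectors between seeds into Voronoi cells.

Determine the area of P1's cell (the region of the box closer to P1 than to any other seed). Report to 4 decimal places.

Area of P1's cell: 395.5308

1. box [0,83]×[0,24]: [(0, 0) (83, 0) (83, 24) (0, 24)]
2. ⊥bis P1·P0 via (60.345,4.76): [(62.4481, 0) (83, 0) (83, 24) (51.8442, 24)]  |A|=620.4924
3. ⊥bis P1·P2 via (43.85,6.41): [(62.4481, 0) (83, 0) (83, 24) (51.8442, 24)]  |A|=620.4924
4. ⊥bis P1·P3 via (61.91,14.12): [(56.8661, 12.6338) (62.4481, 0) (83, 0) (83, 20.3343)]  |A|=395.5308
5. canonical 4-gon: [(56.8661, 12.6338) (62.4481, 0) (83, 0) (83, 20.3343)]
6. shoelace: 395.5308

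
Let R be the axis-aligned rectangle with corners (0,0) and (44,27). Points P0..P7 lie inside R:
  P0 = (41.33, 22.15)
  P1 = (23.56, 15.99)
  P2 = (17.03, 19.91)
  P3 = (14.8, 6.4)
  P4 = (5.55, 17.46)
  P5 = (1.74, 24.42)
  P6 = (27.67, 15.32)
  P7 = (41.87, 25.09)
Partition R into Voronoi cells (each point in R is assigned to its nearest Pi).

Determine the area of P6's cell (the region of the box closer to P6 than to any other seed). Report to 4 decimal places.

Area of P6's cell: 300.8865

1. box [0,44]×[0,27]: [(0, 0) (44, 0) (44, 27) (0, 27)]
2. ⊥bis P6·P0 via (34.5,18.735): [(0, 0) (43.8675, 0) (30.3675, 27) (0, 27)]  |A|=1002.1725
3. ⊥bis P6·P1 via (25.615,15.655): [(23.063, 0) (43.8675, 0) (30.3675, 27) (27.4644, 27)]  |A|=320.0526
4. ⊥bis P6·P2 via (22.35,17.615): [(23.063, 0) (43.8675, 0) (30.3675, 27) (27.4644, 27)]  |A|=320.0526
5. ⊥bis P6·P3 via (21.235,10.86): [(24.1481, 6.6568) (28.7619, 0) (43.8675, 0) (30.3675, 27) (27.4644, 27)]  |A|=301.0842
6. ⊥bis P6·P4 via (16.61,16.39): [(24.1481, 6.6568) (28.7619, 0) (43.8675, 0) (30.3675, 27) (27.4644, 27)]  |A|=301.0842
7. ⊥bis P6·P5 via (14.705,19.87): [(24.1481, 6.6568) (28.7619, 0) (43.8675, 0) (30.3675, 27) (27.4644, 27)]  |A|=301.0842
8. ⊥bis P6·P7 via (34.77,20.205): [(24.1481, 6.6568) (28.7619, 0) (43.8675, 0) (31.0925, 25.5499) (30.0948, 27) (27.4644, 27)]  |A|=300.8865
9. canonical 6-gon: [(24.1481, 6.6568) (28.7619, 0) (43.8675, 0) (31.0925, 25.5499) (30.0948, 27) (27.4644, 27)]
10. shoelace: 300.8865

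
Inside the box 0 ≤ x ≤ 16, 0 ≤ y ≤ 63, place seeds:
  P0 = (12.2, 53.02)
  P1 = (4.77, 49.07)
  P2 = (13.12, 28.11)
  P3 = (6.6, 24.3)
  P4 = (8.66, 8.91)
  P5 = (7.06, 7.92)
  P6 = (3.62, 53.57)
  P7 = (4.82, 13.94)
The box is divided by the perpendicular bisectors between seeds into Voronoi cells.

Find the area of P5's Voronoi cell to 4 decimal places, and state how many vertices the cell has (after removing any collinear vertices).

1. box [0,16]×[0,63]: [(0, 0) (16, 0) (16, 63) (0, 63)]
2. ⊥bis P5·P0 via (9.63,30.47): [(0, 31.5675) (0, 0) (16, 0) (16, 29.744)]  |A|=490.4923
3. ⊥bis P5·P1 via (5.915,28.495): [(0, 28.1658) (0, 0) (16, 0) (16, 29.0562)]  |A|=457.7765
4. ⊥bis P5·P2 via (10.09,18.015): [(0, 21.0435) (0, 0) (16, 0) (16, 16.2411)]  |A|=298.277
5. ⊥bis P5·P3 via (6.83,16.11): [(15.6149, 16.3567) (0, 15.9182) (0, 0) (16, 0) (16, 16.2411)]  |A|=258.2614
6. ⊥bis P5·P4 via (7.86,8.415): [(3.1624, 16.007) (0, 15.9182) (0, 0) (13.0668, 0)]  |A|=129.7502
7. ⊥bis P5·P6 via (5.34,30.745): [(3.1624, 16.007) (0, 15.9182) (0, 0) (13.0668, 0)]  |A|=129.7502
8. ⊥bis P5·P7 via (5.94,10.93): [(6.2358, 11.04) (0, 8.7198) (0, 0) (13.0668, 0)]  |A|=99.3161
9. canonical 4-gon: [(6.2358, 11.04) (0, 8.7198) (0, 0) (13.0668, 0)]
10. shoelace: 99.3161

Area of P5's cell: 99.3161 (4 vertices)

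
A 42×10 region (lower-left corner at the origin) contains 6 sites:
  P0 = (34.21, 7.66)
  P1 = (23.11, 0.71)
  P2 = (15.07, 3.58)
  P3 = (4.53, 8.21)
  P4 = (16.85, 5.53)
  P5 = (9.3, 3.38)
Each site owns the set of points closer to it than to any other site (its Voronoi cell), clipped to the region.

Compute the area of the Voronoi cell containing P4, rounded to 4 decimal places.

1. box [0,42]×[0,10]: [(0, 0) (42, 0) (42, 10) (0, 10)]
2. ⊥bis P4·P0 via (25.53,6.595): [(0, 0) (26.3392, 0) (25.1122, 10) (0, 10)]  |A|=257.257
3. ⊥bis P4·P1 via (19.98,3.12): [(0, 0) (17.5777, 0) (25.1349, 9.815) (25.1122, 10) (0, 10)]  |A|=214.2601
4. ⊥bis P4·P2 via (15.96,4.555): [(18.9696, 1.8078) (25.1349, 9.815) (25.1122, 10) (9.995, 10)]  |A|=62.5833
5. ⊥bis P4·P3 via (10.69,6.87): [(11.1429, 8.9521) (18.9696, 1.8078) (25.1349, 9.815) (25.1122, 10) (11.3709, 10)]  |A|=61.8624
6. ⊥bis P4·P5 via (13.075,4.455): [(12.0232, 8.1486) (18.9696, 1.8078) (25.1349, 9.815) (25.1122, 10) (11.496, 10)]  |A|=61.1938
7. canonical 5-gon: [(12.0232, 8.1486) (18.9696, 1.8078) (25.1349, 9.815) (25.1122, 10) (11.496, 10)]
8. shoelace: 61.1938

Area of P4's cell: 61.1938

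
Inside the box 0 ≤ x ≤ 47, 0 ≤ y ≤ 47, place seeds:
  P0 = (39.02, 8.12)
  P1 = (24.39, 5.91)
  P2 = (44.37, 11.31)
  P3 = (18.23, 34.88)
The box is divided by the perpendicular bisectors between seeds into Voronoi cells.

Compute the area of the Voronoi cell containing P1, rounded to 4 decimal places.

Area of P1's cell: 595.7615

1. box [0,47]×[0,47]: [(0, 0) (47, 0) (47, 47) (0, 47)]
2. ⊥bis P1·P0 via (31.705,7.015): [(0, 0) (32.7647, 0) (25.6649, 47) (0, 47)]  |A|=1373.0949
3. ⊥bis P1·P2 via (34.38,8.61): [(0, 0) (32.7647, 0) (27.7691, 33.0704) (24.0043, 47) (0, 47)]  |A|=1361.5294
4. ⊥bis P1·P3 via (21.31,20.395): [(0, 15.8638) (0, 0) (32.7647, 0) (29.4232, 22.1201)]  |A|=595.7615
5. canonical 4-gon: [(0, 15.8638) (0, 0) (32.7647, 0) (29.4232, 22.1201)]
6. shoelace: 595.7615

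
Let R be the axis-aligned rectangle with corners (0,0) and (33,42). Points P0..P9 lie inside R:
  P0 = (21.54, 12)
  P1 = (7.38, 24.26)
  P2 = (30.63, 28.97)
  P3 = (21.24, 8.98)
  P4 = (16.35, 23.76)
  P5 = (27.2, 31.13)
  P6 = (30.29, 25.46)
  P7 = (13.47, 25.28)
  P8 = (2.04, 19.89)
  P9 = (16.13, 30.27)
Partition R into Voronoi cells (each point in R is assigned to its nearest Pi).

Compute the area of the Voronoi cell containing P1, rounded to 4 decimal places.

1. box [0,33]×[0,42]: [(0, 0) (33, 0) (33, 42) (0, 42)]
2. ⊥bis P1·P0 via (14.46,18.13): [(0, 1.4291) (33, 39.5432) (33, 42) (0, 42)]  |A|=709.957
3. ⊥bis P1·P2 via (19.005,26.615): [(0, 1.4291) (19.5362, 23.9929) (15.8883, 42) (0, 42)]  |A|=539.3521
4. ⊥bis P1·P3 via (14.31,16.62): [(0, 3.6399) (8.9179, 11.729) (19.5362, 23.9929) (15.8883, 42) (0, 42)]  |A|=529.4943
5. ⊥bis P1·P4 via (11.865,24.01): [(0, 3.6399) (8.9179, 11.729) (11.3361, 14.522) (12.8678, 42) (0, 42)]  |A|=396.8914
6. ⊥bis P1·P5 via (17.29,27.695): [(0, 3.6399) (8.9179, 11.729) (11.3361, 14.522) (12.7935, 40.6674) (12.3316, 42) (0, 42)]  |A|=396.5341
7. ⊥bis P1·P6 via (18.835,24.86): [(0, 3.6399) (8.9179, 11.729) (11.3361, 14.522) (12.7935, 40.6674) (12.3316, 42) (0, 42)]  |A|=396.5341
8. ⊥bis P1·P7 via (10.425,24.77): [(0, 3.6399) (8.9179, 11.729) (11.3361, 14.522) (11.5372, 18.1295) (7.5392, 42) (0, 42)]  |A|=333.2931
9. ⊥bis P1·P8 via (4.71,22.075): [(0, 27.8305) (11.1073, 14.2577) (11.3361, 14.522) (11.5372, 18.1295) (7.5392, 42) (0, 42)]  |A|=196.5267
10. ⊥bis P1·P9 via (11.755,27.265): [(0, 27.8305) (11.1073, 14.2577) (11.3361, 14.522) (11.5372, 18.1295) (9.4435, 30.6304) (1.6342, 42) (0, 42)]  |A|=162.9578
11. canonical 7-gon: [(0, 27.8305) (11.1073, 14.2577) (11.3361, 14.522) (11.5372, 18.1295) (9.4435, 30.6304) (1.6342, 42) (0, 42)]
12. shoelace: 162.9578

Area of P1's cell: 162.9578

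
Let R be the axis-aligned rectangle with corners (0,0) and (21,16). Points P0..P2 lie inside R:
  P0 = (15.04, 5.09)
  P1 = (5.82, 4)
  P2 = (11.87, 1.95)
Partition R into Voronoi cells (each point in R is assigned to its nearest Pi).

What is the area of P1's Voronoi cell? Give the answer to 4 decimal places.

Area of P1's cell: 149.6250

1. box [0,21]×[0,16]: [(0, 0) (21, 0) (21, 16) (0, 16)]
2. ⊥bis P1·P0 via (10.43,4.545): [(0, 0) (10.9673, 0) (9.0758, 16) (0, 16)]  |A|=160.3447
3. ⊥bis P1·P2 via (8.845,2.975): [(0, 0) (7.8369, 0) (10.1576, 6.8489) (9.0758, 16) (0, 16)]  |A|=149.625
4. canonical 5-gon: [(0, 0) (7.8369, 0) (10.1576, 6.8489) (9.0758, 16) (0, 16)]
5. shoelace: 149.625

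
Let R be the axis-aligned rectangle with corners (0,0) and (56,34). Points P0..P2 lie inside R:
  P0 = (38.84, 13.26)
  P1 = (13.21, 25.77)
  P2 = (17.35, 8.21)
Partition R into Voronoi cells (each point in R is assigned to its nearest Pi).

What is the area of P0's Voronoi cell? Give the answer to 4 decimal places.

1. box [0,56]×[0,34]: [(0, 0) (56, 0) (56, 34) (0, 34)]
2. ⊥bis P0·P1 via (26.025,19.515): [(16.4997, 0) (56, 0) (56, 34) (33.0951, 34)]  |A|=1060.8874
3. ⊥bis P0·P2 via (28.095,10.735): [(26.0296, 19.5244) (30.6177, 0) (56, 0) (56, 34) (33.0951, 34)]  |A|=923.0658
4. canonical 5-gon: [(26.0296, 19.5244) (30.6177, 0) (56, 0) (56, 34) (33.0951, 34)]
5. shoelace: 923.0658

Area of P0's cell: 923.0658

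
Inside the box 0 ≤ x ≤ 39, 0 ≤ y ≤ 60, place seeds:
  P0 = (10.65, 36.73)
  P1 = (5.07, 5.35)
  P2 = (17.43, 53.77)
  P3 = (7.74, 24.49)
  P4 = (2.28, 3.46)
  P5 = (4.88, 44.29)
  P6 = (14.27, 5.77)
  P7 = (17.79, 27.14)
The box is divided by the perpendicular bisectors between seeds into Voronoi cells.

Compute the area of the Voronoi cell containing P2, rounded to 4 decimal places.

Area of P2's cell: 538.9366

1. box [0,39]×[0,60]: [(0, 0) (39, 0) (39, 60) (0, 60)]
2. ⊥bis P2·P0 via (14.04,45.25): [(0, 50.8363) (39, 35.3187) (39, 60) (0, 60)]  |A|=659.9761
3. ⊥bis P2·P1 via (11.25,29.56): [(0, 50.8363) (39, 35.3187) (39, 60) (0, 60)]  |A|=659.9761
4. ⊥bis P2·P3 via (12.585,39.13): [(0, 50.8363) (39, 35.3187) (39, 60) (0, 60)]  |A|=659.9761
5. ⊥bis P2·P4 via (9.855,28.615): [(0, 50.8363) (39, 35.3187) (39, 60) (0, 60)]  |A|=659.9761
6. ⊥bis P2·P5 via (11.155,49.03): [(13.9976, 45.2669) (39, 35.3187) (39, 60) (2.8685, 60)]  |A|=574.7106
7. ⊥bis P2·P6 via (15.85,29.77): [(13.9976, 45.2669) (39, 35.3187) (39, 60) (2.8685, 60)]  |A|=574.7106
8. ⊥bis P2·P7 via (17.61,40.455): [(13.9976, 45.2669) (25.8125, 40.5659) (39, 40.7442) (39, 60) (2.8685, 60)]  |A|=538.9366
9. canonical 5-gon: [(13.9976, 45.2669) (25.8125, 40.5659) (39, 40.7442) (39, 60) (2.8685, 60)]
10. shoelace: 538.9366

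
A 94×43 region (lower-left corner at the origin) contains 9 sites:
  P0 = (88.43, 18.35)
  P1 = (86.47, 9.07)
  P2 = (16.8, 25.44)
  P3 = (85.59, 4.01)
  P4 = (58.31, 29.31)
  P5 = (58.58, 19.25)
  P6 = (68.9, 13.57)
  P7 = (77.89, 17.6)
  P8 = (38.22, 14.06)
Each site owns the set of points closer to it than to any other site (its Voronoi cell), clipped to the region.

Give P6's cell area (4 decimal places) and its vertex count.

Area of P6's cell: 296.9748 (5 vertices)

1. box [0,94]×[0,43]: [(0, 0) (94, 0) (94, 43) (0, 43)]
2. ⊥bis P6·P0 via (78.665,15.96): [(0, 0) (82.5712, 0) (72.0469, 43) (0, 43)]  |A|=3324.2903
3. ⊥bis P6·P1 via (77.685,11.32): [(0, 0) (74.7857, 0) (78.7668, 15.5439) (72.0469, 43) (0, 43)]  |A|=3263.7816
4. ⊥bis P6·P2 via (42.85,19.505): [(38.4062, 0) (74.7857, 0) (78.7668, 15.5439) (72.0469, 43) (48.2029, 43)]  |A|=1401.6871
5. ⊥bis P6·P3 via (77.245,8.79): [(38.4062, 0) (72.2101, 0) (76.8688, 8.1332) (78.7668, 15.5439) (72.0469, 43) (48.2029, 43)]  |A|=1391.213
6. ⊥bis P6·P4 via (63.605,21.44): [(39.6132, 5.2981) (38.4062, 0) (72.2101, 0) (76.8688, 8.1332) (78.7668, 15.5439) (75.3841, 29.3651)]  |A|=657.7067
7. ⊥bis P6·P5 via (63.74,16.41): [(68.2159, 24.5422) (54.7081, 0) (72.2101, 0) (76.8688, 8.1332) (78.7668, 15.5439) (75.3841, 29.3651)]  |A|=393.5072
8. ⊥bis P6·P7 via (73.395,15.585): [(69.11, 25.1438) (68.2159, 24.5422) (54.7081, 0) (72.2101, 0) (76.794, 8.0026)]  |A|=296.9748
9. ⊥bis P6·P8 via (53.56,13.815): [(69.11, 25.1438) (68.2159, 24.5422) (54.7081, 0) (72.2101, 0) (76.794, 8.0026)]  |A|=296.9748
10. canonical 5-gon: [(69.11, 25.1438) (68.2159, 24.5422) (54.7081, 0) (72.2101, 0) (76.794, 8.0026)]
11. shoelace: 296.9748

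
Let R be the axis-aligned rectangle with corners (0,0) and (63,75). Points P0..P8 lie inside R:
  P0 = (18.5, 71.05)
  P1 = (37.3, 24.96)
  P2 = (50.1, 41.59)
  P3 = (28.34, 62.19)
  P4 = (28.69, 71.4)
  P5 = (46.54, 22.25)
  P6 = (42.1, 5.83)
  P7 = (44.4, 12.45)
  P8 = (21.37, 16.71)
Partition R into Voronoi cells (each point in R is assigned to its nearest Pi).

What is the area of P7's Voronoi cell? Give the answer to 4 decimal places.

Area of P7's cell: 258.1107

1. box [0,63]×[0,75]: [(0, 0) (63, 0) (63, 75) (0, 75)]
2. ⊥bis P7·P0 via (31.45,41.75): [(0, 27.8497) (0, 0) (63, 0) (63, 55.6945)]  |A|=2631.6422
3. ⊥bis P7·P1 via (40.85,18.705): [(7.8923, 0) (63, 0) (63, 31.2761)]  |A|=861.7779
4. ⊥bis P7·P2 via (47.25,27.02): [(53.386, 25.8198) (7.8923, 0) (63, 0) (63, 23.9392)]  |A|=826.5091
5. ⊥bis P7·P3 via (36.37,37.32): [(53.386, 25.8198) (7.8923, 0) (63, 0) (63, 23.9392)]  |A|=826.5091
6. ⊥bis P7·P4 via (36.545,41.925): [(53.386, 25.8198) (7.8923, 0) (63, 0) (63, 23.9392)]  |A|=826.5091
7. ⊥bis P7·P5 via (45.47,17.35): [(40.4096, 18.455) (7.8923, 0) (63, 0) (63, 13.522)]  |A|=661.2412
8. ⊥bis P7·P6 via (43.25,9.14): [(40.4096, 18.455) (31.3075, 13.2892) (63, 2.2782) (63, 13.522)]  |A|=258.9715
9. ⊥bis P7·P8 via (32.885,14.58): [(40.4096, 18.455) (32.8033, 14.1381) (32.5654, 12.8522) (63, 2.2782) (63, 13.522)]  |A|=258.1107
10. canonical 5-gon: [(40.4096, 18.455) (32.8033, 14.1381) (32.5654, 12.8522) (63, 2.2782) (63, 13.522)]
11. shoelace: 258.1107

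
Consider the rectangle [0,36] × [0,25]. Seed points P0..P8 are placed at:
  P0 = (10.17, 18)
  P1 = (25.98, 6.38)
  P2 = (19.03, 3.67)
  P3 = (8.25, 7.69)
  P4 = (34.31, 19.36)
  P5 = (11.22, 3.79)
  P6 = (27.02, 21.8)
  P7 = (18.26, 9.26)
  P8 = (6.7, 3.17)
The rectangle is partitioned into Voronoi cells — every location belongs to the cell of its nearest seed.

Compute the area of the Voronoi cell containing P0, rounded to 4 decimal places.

1. box [0,36]×[0,25]: [(0, 0) (36, 0) (36, 25) (0, 25)]
2. ⊥bis P0·P1 via (18.075,12.19): [(0, 0) (9.1156, 0) (27.4901, 25) (0, 25)]  |A|=457.5711
3. ⊥bis P0·P2 via (14.6,10.835): [(0, 1.8081) (19.144, 13.6445) (27.4901, 25) (0, 25)]  |A|=378.0753
4. ⊥bis P0·P3 via (9.21,12.845): [(0, 14.5602) (15.8507, 11.6083) (19.144, 13.6445) (27.4901, 25) (0, 25)]  |A|=277.0102
5. ⊥bis P0·P4 via (22.24,18.68): [(0, 14.5602) (15.8507, 11.6083) (19.144, 13.6445) (22.2831, 17.9154) (21.8839, 25) (0, 25)]  |A|=257.1518
6. ⊥bis P0·P5 via (10.695,10.895): [(0, 14.5602) (15.8507, 11.6083) (19.144, 13.6445) (22.2831, 17.9154) (21.8839, 25) (0, 25)]  |A|=257.1518
7. ⊥bis P0·P6 via (18.595,19.9): [(0, 14.5602) (15.8507, 11.6083) (19.144, 13.6445) (19.8034, 14.5417) (17.4449, 25) (0, 25)]  |A|=224.4821
8. ⊥bis P0·P7 via (14.215,13.63): [(0, 14.5602) (12.6707, 12.2005) (19.0084, 18.0669) (17.4449, 25) (0, 25)]  |A|=204.3386
9. ⊥bis P0·P8 via (8.435,10.585): [(0, 14.5602) (12.6707, 12.2005) (19.0084, 18.0669) (17.4449, 25) (0, 25)]  |A|=204.3386
10. canonical 5-gon: [(0, 14.5602) (12.6707, 12.2005) (19.0084, 18.0669) (17.4449, 25) (0, 25)]
11. shoelace: 204.3386

Area of P0's cell: 204.3386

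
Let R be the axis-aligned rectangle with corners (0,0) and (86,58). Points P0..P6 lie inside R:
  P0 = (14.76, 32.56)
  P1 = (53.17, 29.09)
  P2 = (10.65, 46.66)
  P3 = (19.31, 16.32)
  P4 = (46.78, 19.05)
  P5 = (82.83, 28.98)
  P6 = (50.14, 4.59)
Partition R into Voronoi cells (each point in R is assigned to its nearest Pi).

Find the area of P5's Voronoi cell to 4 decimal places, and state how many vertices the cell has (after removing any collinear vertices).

Area of P5's cell: 961.6100 (5 vertices)

1. box [0,86]×[0,58]: [(0, 0) (86, 0) (86, 58) (0, 58)]
2. ⊥bis P5·P0 via (48.795,30.77): [(47.1767, 0) (86, 0) (86, 58) (50.2271, 58)]  |A|=2163.2892
3. ⊥bis P5·P1 via (68,29.035): [(67.8923, 0) (86, 0) (86, 58) (68.1074, 58)]  |A|=1044.0075
4. ⊥bis P5·P2 via (46.74,37.82): [(67.8923, 0) (86, 0) (86, 58) (68.1074, 58)]  |A|=1044.0075
5. ⊥bis P5·P3 via (51.07,22.65): [(67.8923, 0) (86, 0) (86, 58) (68.1074, 58)]  |A|=1044.0075
6. ⊥bis P5·P4 via (64.805,24.015): [(67.9392, 12.6366) (71.42, 0) (86, 0) (86, 58) (68.1074, 58)]  |A|=1021.7189
7. ⊥bis P5·P6 via (66.485,16.785): [(67.9473, 14.8251) (79.0083, 0) (86, 0) (86, 58) (68.1074, 58)]  |A|=961.61
8. canonical 5-gon: [(67.9473, 14.8251) (79.0083, 0) (86, 0) (86, 58) (68.1074, 58)]
9. shoelace: 961.61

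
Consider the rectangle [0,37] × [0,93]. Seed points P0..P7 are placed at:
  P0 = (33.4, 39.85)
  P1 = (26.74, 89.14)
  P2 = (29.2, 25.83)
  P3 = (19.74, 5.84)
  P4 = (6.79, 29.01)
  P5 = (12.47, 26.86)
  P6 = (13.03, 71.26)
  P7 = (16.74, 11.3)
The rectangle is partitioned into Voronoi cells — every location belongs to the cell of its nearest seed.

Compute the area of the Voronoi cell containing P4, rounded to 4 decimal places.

Area of P4's cell: 394.3672

1. box [0,37]×[0,93]: [(0, 0) (37, 0) (37, 93) (0, 93)]
2. ⊥bis P4·P0 via (20.095,34.43): [(0, 83.7591) (0, 0) (34.1206, 0)]  |A|=1428.9561
3. ⊥bis P4·P1 via (16.765,59.075): [(9.0069, 61.649) (0, 64.6373) (0, 0) (34.1206, 0)]  |A|=1342.8417
4. ⊥bis P4·P2 via (17.995,27.42): [(19.2753, 36.4423) (9.0069, 61.649) (0, 64.6373) (0, 0) (14.1041, 0)]  |A|=978.1179
5. ⊥bis P4·P3 via (13.265,17.425): [(16.862, 19.4354) (19.2753, 36.4423) (9.0069, 61.649) (0, 64.6373) (0, 10.011)]  |A|=756.6559
6. ⊥bis P4·P5 via (9.63,27.935): [(3.6089, 12.0281) (15.9448, 44.6179) (9.0069, 61.649) (0, 64.6373) (0, 10.011)]  |A|=548.2011
7. ⊥bis P4·P6 via (9.91,50.135): [(3.6089, 12.0281) (15.9448, 44.6179) (13.9398, 49.5398) (0, 51.5986) (0, 10.011)]  |A|=410.1604
8. ⊥bis P4·P7 via (11.765,20.155): [(5.313, 16.5301) (15.9448, 44.6179) (13.9398, 49.5398) (0, 51.5986) (0, 13.5451)]  |A|=394.3672
9. canonical 5-gon: [(5.313, 16.5301) (15.9448, 44.6179) (13.9398, 49.5398) (0, 51.5986) (0, 13.5451)]
10. shoelace: 394.3672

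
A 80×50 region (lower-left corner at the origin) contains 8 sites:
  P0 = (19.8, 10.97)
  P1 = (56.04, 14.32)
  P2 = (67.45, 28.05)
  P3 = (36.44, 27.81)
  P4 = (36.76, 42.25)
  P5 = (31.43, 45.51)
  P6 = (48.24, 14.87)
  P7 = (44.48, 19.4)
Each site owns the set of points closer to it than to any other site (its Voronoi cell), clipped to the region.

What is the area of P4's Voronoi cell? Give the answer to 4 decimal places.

1. box [0,80]×[0,50]: [(0, 0) (80, 0) (80, 50) (0, 50)]
2. ⊥bis P4·P0 via (28.28,26.61): [(0, 41.9434) (77.3579, 0) (80, 0) (80, 50) (0, 50)]  |A|=2377.6737
3. ⊥bis P4·P1 via (46.4,28.285): [(0, 41.9434) (37.0696, 21.8443) (77.8575, 50) (0, 50)]  |A|=1245.3945
4. ⊥bis P4·P2 via (52.105,35.15): [(0, 41.9434) (37.0696, 21.8443) (50.1153, 30.8496) (58.976, 50) (0, 50)]  |A|=1064.6006
5. ⊥bis P4·P3 via (36.6,35.03): [(0, 41.9434) (11.7344, 35.581) (51.8927, 34.6911) (58.976, 50) (0, 50)]  |A|=782.9972
6. ⊥bis P4·P5 via (34.095,43.88): [(28.7879, 35.2031) (51.8927, 34.6911) (58.976, 50) (37.8382, 50)]  |A|=335.0539
7. ⊥bis P4·P6 via (42.5,28.56): [(28.7879, 35.2031) (51.8927, 34.6911) (58.976, 50) (37.8382, 50)]  |A|=335.0539
8. ⊥bis P4·P7 via (40.62,30.825): [(28.7879, 35.2031) (51.8927, 34.6911) (58.976, 50) (37.8382, 50)]  |A|=335.0539
9. canonical 4-gon: [(28.7879, 35.2031) (51.8927, 34.6911) (58.976, 50) (37.8382, 50)]
10. shoelace: 335.0539

Area of P4's cell: 335.0539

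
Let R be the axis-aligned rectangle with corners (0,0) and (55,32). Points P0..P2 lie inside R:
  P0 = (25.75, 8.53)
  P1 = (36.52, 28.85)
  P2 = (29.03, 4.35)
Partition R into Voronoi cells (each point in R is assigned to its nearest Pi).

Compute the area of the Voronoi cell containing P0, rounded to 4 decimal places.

Area of P0's cell: 806.1241

1. box [0,55]×[0,32]: [(0, 0) (55, 0) (55, 32) (0, 32)]
2. ⊥bis P0·P1 via (31.135,18.69): [(0, 0) (55, 0) (55, 6.0411) (6.0227, 32) (0, 32)]  |A|=1124.3014
3. ⊥bis P0·P2 via (27.39,6.44): [(0, 0) (19.1829, 0) (38.2174, 14.9362) (6.0227, 32) (0, 32)]  |A|=806.1241
4. canonical 5-gon: [(0, 0) (19.1829, 0) (38.2174, 14.9362) (6.0227, 32) (0, 32)]
5. shoelace: 806.1241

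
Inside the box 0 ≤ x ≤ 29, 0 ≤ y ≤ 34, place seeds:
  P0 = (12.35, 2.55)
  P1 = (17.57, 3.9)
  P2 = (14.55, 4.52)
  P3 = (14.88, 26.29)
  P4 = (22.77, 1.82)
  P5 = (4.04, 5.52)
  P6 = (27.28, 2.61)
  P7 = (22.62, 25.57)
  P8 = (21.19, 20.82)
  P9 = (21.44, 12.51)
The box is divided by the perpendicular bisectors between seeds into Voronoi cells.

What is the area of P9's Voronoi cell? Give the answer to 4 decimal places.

Area of P9's cell: 128.3766

1. box [0,29]×[0,34]: [(0, 0) (29, 0) (29, 34) (0, 34)]
2. ⊥bis P9·P0 via (16.895,7.53): [(0, 22.9492) (25.1457, 0) (29, 0) (29, 34) (0, 34)]  |A|=697.4628
3. ⊥bis P9·P1 via (19.505,8.205): [(0, 22.9492) (12.9048, 11.1716) (29, 3.9372) (29, 34) (0, 34)]  |A|=644.2484
4. ⊥bis P9·P2 via (17.995,8.515): [(0, 24.0326) (17.1019, 9.2851) (29, 3.9372) (29, 34) (0, 34)]  |A|=622.4413
5. ⊥bis P9·P3 via (18.16,19.4): [(9.9207, 15.4777) (17.1019, 9.2851) (29, 3.9372) (29, 24.5604)]  |A|=214.3753
6. ⊥bis P9·P4 via (22.105,7.165): [(9.9207, 15.4777) (17.1019, 9.2851) (21.8808, 7.1371) (29, 8.0228) (29, 24.5604)]  |A|=199.8322
7. ⊥bis P9·P5 via (12.74,9.015): [(10.108, 15.5668) (10.262, 15.1834) (17.1019, 9.2851) (21.8808, 7.1371) (29, 8.0228) (29, 24.5604)]  |A|=199.7894
8. ⊥bis P9·P6 via (24.36,7.56): [(10.108, 15.5668) (10.262, 15.1834) (17.1019, 9.2851) (21.8808, 7.1371) (24.1141, 7.415) (29, 10.2971) (29, 24.5604)]  |A|=194.2335
9. ⊥bis P9·P7 via (22.03,19.04): [(18.1417, 19.3913) (10.108, 15.5668) (10.262, 15.1834) (17.1019, 9.2851) (21.8808, 7.1371) (24.1141, 7.415) (29, 10.2971) (29, 18.4102)]  |A|=160.8435
10. ⊥bis P9·P8 via (21.315,16.665): [(11.8144, 16.3792) (10.108, 15.5668) (10.262, 15.1834) (17.1019, 9.2851) (21.8808, 7.1371) (24.1141, 7.415) (29, 10.2971) (29, 16.8962)]  |A|=128.3766
11. canonical 8-gon: [(11.8144, 16.3792) (10.108, 15.5668) (10.262, 15.1834) (17.1019, 9.2851) (21.8808, 7.1371) (24.1141, 7.415) (29, 10.2971) (29, 16.8962)]
12. shoelace: 128.3766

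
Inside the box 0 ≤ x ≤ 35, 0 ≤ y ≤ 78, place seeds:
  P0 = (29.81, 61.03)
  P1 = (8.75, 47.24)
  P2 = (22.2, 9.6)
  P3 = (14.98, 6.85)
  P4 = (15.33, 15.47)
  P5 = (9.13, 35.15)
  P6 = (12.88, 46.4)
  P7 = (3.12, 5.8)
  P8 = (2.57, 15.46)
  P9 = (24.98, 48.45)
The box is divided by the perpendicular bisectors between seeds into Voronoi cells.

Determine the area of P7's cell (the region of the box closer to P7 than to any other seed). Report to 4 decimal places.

Area of P7's cell: 97.8823

1. box [0,35]×[0,78]: [(0, 0) (35, 0) (35, 78) (0, 78)]
2. ⊥bis P7·P0 via (16.465,33.415): [(0, 41.3717) (0, 0) (35, 0) (35, 24.4579)]  |A|=1152.0192
3. ⊥bis P7·P1 via (5.935,26.52): [(0, 27.3263) (0, 0) (35, 0) (35, 22.5713)]  |A|=873.2076
4. ⊥bis P7·P2 via (12.66,7.7): [(8.9946, 26.1043) (0, 27.3263) (0, 0) (14.1935, 0)]  |A|=308.1507
5. ⊥bis P7·P3 via (9.05,6.325): [(7.2782, 26.3375) (0, 27.3263) (0, 0) (9.61, 0)]  |A|=225.995
6. ⊥bis P7·P4 via (9.225,10.635): [(8.5984, 11.4262) (0, 22.2831) (0, 0) (9.61, 0)]  |A|=150.7021
7. ⊥bis P7·P5 via (6.125,20.475): [(8.5984, 11.4262) (0.5236, 21.622) (0, 21.7292) (0, 0) (9.61, 0)]  |A|=150.5571
8. ⊥bis P7·P6 via (8,26.1): [(8.5984, 11.4262) (0.5236, 21.622) (0, 21.7292) (0, 0) (9.61, 0)]  |A|=150.5571
9. ⊥bis P7·P8 via (2.845,10.63): [(8.6397, 10.9599) (0, 10.468) (0, 0) (9.61, 0)]  |A|=97.8823
10. ⊥bis P7·P9 via (14.05,27.125): [(8.6397, 10.9599) (0, 10.468) (0, 0) (9.61, 0)]  |A|=97.8823
11. canonical 4-gon: [(8.6397, 10.9599) (0, 10.468) (0, 0) (9.61, 0)]
12. shoelace: 97.8823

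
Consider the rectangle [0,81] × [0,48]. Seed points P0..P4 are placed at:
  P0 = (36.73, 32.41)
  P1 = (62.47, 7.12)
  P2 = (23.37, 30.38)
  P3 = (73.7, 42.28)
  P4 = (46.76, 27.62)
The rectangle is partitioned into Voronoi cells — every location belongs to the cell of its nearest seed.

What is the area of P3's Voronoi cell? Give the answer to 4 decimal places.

Area of P3's cell: 527.3268

1. box [0,81]×[0,48]: [(0, 0) (81, 0) (81, 48) (0, 48)]
2. ⊥bis P3·P0 via (55.215,37.345): [(65.1851, 0) (81, 0) (81, 48) (52.3704, 48)]  |A|=1066.6676
3. ⊥bis P3·P1 via (68.085,24.7): [(57.7058, 28.0151) (81, 20.575) (81, 48) (52.3704, 48)]  |A|=605.5015
4. ⊥bis P3·P2 via (48.535,36.33): [(57.7058, 28.0151) (81, 20.575) (81, 48) (52.3704, 48)]  |A|=605.5015
5. ⊥bis P3·P4 via (60.23,34.95): [(65.3287, 25.5804) (81, 20.575) (81, 48) (53.1286, 48)]  |A|=527.3268
6. canonical 4-gon: [(65.3287, 25.5804) (81, 20.575) (81, 48) (53.1286, 48)]
7. shoelace: 527.3268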